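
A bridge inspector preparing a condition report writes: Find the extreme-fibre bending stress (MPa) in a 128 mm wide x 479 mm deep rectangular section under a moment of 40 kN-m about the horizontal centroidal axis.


I = b * h^3 / 12 = 128 * 479^3 / 12 = 1172290549.33 mm^4
y = h / 2 = 479 / 2 = 239.5 mm
M = 40 kN-m = 40000000.0 N-mm
sigma = M * y / I = 40000000.0 * 239.5 / 1172290549.33
= 8.17 MPa

8.17 MPa


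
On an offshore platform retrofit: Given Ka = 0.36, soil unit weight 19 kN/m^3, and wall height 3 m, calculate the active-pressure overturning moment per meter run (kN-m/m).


Pa = 0.5 * Ka * gamma * H^2
= 0.5 * 0.36 * 19 * 3^2
= 30.78 kN/m
Arm = H / 3 = 3 / 3 = 1.0 m
Mo = Pa * arm = Pa * H / 3 = 30.78 * 3 / 3 = 30.78 kN-m/m

30.78 kN-m/m


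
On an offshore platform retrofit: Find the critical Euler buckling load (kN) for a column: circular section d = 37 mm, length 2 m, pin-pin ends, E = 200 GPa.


I = pi * d^4 / 64 = 91997.66 mm^4
L = 2000.0 mm
P_cr = pi^2 * E * I / L^2
= 9.8696 * 200000.0 * 91997.66 / 2000.0^2
= 45399.03 N = 45.399 kN

45.399 kN


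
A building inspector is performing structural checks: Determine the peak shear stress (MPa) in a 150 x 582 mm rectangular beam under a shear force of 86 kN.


A = b * h = 150 * 582 = 87300 mm^2
V = 86 kN = 86000.0 N
tau_max = 1.5 * V / A = 1.5 * 86000.0 / 87300
= 1.4777 MPa

1.4777 MPa


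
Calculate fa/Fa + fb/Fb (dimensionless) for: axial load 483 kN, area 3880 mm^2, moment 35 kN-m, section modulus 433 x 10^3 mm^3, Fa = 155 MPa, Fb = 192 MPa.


f_a = P / A = 483000.0 / 3880 = 124.4845 MPa
f_b = M / S = 35000000.0 / 433000.0 = 80.8314 MPa
Ratio = f_a / Fa + f_b / Fb
= 124.4845 / 155 + 80.8314 / 192
= 1.2241 (dimensionless)

1.2241 (dimensionless)


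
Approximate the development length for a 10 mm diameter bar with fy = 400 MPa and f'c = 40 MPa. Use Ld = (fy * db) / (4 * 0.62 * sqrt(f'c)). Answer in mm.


Ld = (fy * db) / (4 * 0.62 * sqrt(f'c))
= (400 * 10) / (4 * 0.62 * sqrt(40))
= 4000 / 15.6849
= 255.02 mm

255.02 mm


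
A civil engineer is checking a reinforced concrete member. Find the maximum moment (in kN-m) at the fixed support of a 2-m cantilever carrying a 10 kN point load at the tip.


For a cantilever with a point load at the free end:
M_max = P * L = 10 * 2 = 20 kN-m

20 kN-m


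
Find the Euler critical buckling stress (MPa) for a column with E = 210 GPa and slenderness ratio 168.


sigma_cr = pi^2 * E / lambda^2
= 9.8696 * 210000.0 / 168^2
= 9.8696 * 210000.0 / 28224
= 73.4346 MPa

73.4346 MPa


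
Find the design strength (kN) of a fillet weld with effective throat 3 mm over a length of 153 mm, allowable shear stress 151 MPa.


Strength = throat * length * allowable stress
= 3 * 153 * 151 N
= 69309 N
= 69.31 kN

69.31 kN


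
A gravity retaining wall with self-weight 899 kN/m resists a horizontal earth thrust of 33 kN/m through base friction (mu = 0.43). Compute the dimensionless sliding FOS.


Resisting force = mu * W = 0.43 * 899 = 386.57 kN/m
FOS = Resisting / Driving = 386.57 / 33
= 11.7142 (dimensionless)

11.7142 (dimensionless)


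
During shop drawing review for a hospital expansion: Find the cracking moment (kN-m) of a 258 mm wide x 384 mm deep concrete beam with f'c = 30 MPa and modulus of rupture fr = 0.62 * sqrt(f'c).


fr = 0.62 * sqrt(30) = 0.62 * 5.4772 = 3.3959 MPa
I = 258 * 384^3 / 12 = 1217396736.0 mm^4
y_t = 192.0 mm
M_cr = fr * I / y_t = 3.3959 * 1217396736.0 / 192.0 N-mm
= 21.5319 kN-m

21.5319 kN-m


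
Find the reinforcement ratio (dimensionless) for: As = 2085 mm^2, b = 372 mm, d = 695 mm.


rho = As / (b * d)
= 2085 / (372 * 695)
= 2085 / 258540
= 0.008065 (dimensionless)

0.008065 (dimensionless)


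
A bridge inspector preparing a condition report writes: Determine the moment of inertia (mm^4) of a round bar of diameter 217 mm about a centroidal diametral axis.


r = d / 2 = 217 / 2 = 108.5 mm
I = pi * r^4 / 4 = pi * 108.5^4 / 4
= 108845087.82 mm^4

108845087.82 mm^4


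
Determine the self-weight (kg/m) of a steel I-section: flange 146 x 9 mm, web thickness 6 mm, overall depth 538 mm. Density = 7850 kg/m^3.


A_flanges = 2 * 146 * 9 = 2628 mm^2
A_web = (538 - 2 * 9) * 6 = 3120 mm^2
A_total = 2628 + 3120 = 5748 mm^2 = 0.005748 m^2
Weight = rho * A = 7850 * 0.005748 = 45.1218 kg/m

45.1218 kg/m


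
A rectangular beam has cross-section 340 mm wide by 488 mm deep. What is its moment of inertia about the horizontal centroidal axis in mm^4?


I = b * h^3 / 12
= 340 * 488^3 / 12
= 340 * 116214272 / 12
= 3292737706.67 mm^4

3292737706.67 mm^4


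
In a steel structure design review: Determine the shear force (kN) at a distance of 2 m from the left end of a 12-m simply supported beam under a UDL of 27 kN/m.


R_A = w * L / 2 = 27 * 12 / 2 = 162.0 kN
V(x) = R_A - w * x = 162.0 - 27 * 2
= 108.0 kN

108.0 kN


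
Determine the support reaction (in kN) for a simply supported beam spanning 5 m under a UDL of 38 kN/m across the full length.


Total load = w * L = 38 * 5 = 190 kN
By symmetry, each reaction R = total / 2 = 190 / 2 = 95.0 kN

95.0 kN


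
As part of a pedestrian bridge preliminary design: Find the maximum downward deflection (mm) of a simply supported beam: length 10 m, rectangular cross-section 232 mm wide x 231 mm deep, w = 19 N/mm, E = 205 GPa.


I = 232 * 231^3 / 12 = 238310226.0 mm^4
L = 10000.0 mm, w = 19 N/mm, E = 205000.0 MPa
delta = 5 * w * L^4 / (384 * E * I)
= 5 * 19 * 10000.0^4 / (384 * 205000.0 * 238310226.0)
= 50.6403 mm

50.6403 mm


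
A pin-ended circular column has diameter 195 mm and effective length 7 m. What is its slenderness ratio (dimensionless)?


Radius of gyration r = d / 4 = 195 / 4 = 48.75 mm
L_eff = 7000.0 mm
Slenderness ratio = L / r = 7000.0 / 48.75 = 143.59 (dimensionless)

143.59 (dimensionless)


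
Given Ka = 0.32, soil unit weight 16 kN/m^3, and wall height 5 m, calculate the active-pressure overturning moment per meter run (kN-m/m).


Pa = 0.5 * Ka * gamma * H^2
= 0.5 * 0.32 * 16 * 5^2
= 64.0 kN/m
Arm = H / 3 = 5 / 3 = 1.6667 m
Mo = Pa * arm = Pa * H / 3 = 64.0 * 5 / 3 = 106.6667 kN-m/m

106.6667 kN-m/m


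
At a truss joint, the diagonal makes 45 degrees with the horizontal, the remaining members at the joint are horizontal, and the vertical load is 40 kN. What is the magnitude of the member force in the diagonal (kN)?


At the joint, only the diagonal has a vertical component, so vertical equilibrium gives:
F * sin(45) = 40
F = 40 / sin(45)
= 40 / 0.707107
= 56.57 kN

56.57 kN


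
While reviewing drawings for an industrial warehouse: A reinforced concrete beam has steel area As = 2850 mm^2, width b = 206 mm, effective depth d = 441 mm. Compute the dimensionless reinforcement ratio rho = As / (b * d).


rho = As / (b * d)
= 2850 / (206 * 441)
= 2850 / 90846
= 0.031372 (dimensionless)

0.031372 (dimensionless)


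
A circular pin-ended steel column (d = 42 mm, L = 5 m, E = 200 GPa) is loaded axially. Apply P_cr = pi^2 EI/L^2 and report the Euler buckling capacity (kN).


I = pi * d^4 / 64 = 152745.02 mm^4
L = 5000.0 mm
P_cr = pi^2 * E * I / L^2
= 9.8696 * 200000.0 * 152745.02 / 5000.0^2
= 12060.26 N = 12.0603 kN

12.0603 kN


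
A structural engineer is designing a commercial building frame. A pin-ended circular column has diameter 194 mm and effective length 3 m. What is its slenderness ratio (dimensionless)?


Radius of gyration r = d / 4 = 194 / 4 = 48.5 mm
L_eff = 3000.0 mm
Slenderness ratio = L / r = 3000.0 / 48.5 = 61.86 (dimensionless)

61.86 (dimensionless)


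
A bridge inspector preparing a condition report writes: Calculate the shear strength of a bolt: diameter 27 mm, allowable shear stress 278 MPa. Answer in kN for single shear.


A = pi * d^2 / 4 = pi * 27^2 / 4 = 572.5553 mm^2
V = f_v * A / 1000 = 278 * 572.5553 / 1000
= 159.1704 kN

159.1704 kN


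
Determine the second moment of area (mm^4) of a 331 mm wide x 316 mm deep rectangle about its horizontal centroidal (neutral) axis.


I = b * h^3 / 12
= 331 * 316^3 / 12
= 331 * 31554496 / 12
= 870378181.33 mm^4

870378181.33 mm^4


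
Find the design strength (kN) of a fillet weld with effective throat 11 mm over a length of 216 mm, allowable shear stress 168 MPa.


Strength = throat * length * allowable stress
= 11 * 216 * 168 N
= 399168 N
= 399.17 kN

399.17 kN


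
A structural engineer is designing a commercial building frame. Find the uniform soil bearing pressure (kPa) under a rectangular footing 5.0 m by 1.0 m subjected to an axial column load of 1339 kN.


A = 5.0 * 1.0 = 5.0 m^2
q = P / A = 1339 / 5.0
= 267.8 kPa

267.8 kPa


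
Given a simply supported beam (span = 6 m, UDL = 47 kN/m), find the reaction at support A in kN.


Total load = w * L = 47 * 6 = 282 kN
By symmetry, each reaction R = total / 2 = 282 / 2 = 141.0 kN

141.0 kN


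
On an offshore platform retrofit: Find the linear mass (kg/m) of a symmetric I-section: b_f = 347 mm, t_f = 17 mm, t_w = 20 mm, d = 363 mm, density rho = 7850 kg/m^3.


A_flanges = 2 * 347 * 17 = 11798 mm^2
A_web = (363 - 2 * 17) * 20 = 6580 mm^2
A_total = 11798 + 6580 = 18378 mm^2 = 0.018378 m^2
Weight = rho * A = 7850 * 0.018378 = 144.2673 kg/m

144.2673 kg/m


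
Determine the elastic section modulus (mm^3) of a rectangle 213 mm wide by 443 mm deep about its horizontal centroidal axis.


S = b * h^2 / 6
= 213 * 443^2 / 6
= 213 * 196249 / 6
= 6966839.5 mm^3

6966839.5 mm^3


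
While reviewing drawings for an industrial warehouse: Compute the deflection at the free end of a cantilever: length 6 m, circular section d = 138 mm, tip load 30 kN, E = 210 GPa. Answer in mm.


I = pi * d^4 / 64 = pi * 138^4 / 64 = 17802715.2 mm^4
L = 6000.0 mm, P = 30000.0 N, E = 210000.0 MPa
delta = P * L^3 / (3 * E * I)
= 30000.0 * 6000.0^3 / (3 * 210000.0 * 17802715.2)
= 577.761 mm

577.761 mm


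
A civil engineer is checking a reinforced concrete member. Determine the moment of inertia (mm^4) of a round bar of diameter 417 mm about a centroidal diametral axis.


r = d / 2 = 417 / 2 = 208.5 mm
I = pi * r^4 / 4 = pi * 208.5^4 / 4
= 1484274131.98 mm^4

1484274131.98 mm^4


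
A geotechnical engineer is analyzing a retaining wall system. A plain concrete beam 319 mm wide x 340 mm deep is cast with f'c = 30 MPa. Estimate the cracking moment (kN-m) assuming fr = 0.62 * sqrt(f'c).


fr = 0.62 * sqrt(30) = 0.62 * 5.4772 = 3.3959 MPa
I = 319 * 340^3 / 12 = 1044831333.33 mm^4
y_t = 170.0 mm
M_cr = fr * I / y_t = 3.3959 * 1044831333.33 / 170.0 N-mm
= 20.8713 kN-m

20.8713 kN-m


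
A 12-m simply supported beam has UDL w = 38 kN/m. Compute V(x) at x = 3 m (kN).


R_A = w * L / 2 = 38 * 12 / 2 = 228.0 kN
V(x) = R_A - w * x = 228.0 - 38 * 3
= 114.0 kN

114.0 kN


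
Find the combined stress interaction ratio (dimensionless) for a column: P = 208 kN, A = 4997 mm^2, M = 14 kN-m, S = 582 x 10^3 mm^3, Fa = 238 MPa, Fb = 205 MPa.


f_a = P / A = 208000.0 / 4997 = 41.625 MPa
f_b = M / S = 14000000.0 / 582000.0 = 24.055 MPa
Ratio = f_a / Fa + f_b / Fb
= 41.625 / 238 + 24.055 / 205
= 0.2922 (dimensionless)

0.2922 (dimensionless)


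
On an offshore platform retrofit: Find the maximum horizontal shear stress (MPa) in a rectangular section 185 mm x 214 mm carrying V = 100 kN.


A = b * h = 185 * 214 = 39590 mm^2
V = 100 kN = 100000.0 N
tau_max = 1.5 * V / A = 1.5 * 100000.0 / 39590
= 3.7888 MPa

3.7888 MPa


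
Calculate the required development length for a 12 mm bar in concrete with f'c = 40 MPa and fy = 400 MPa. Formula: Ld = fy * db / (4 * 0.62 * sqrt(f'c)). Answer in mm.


Ld = (fy * db) / (4 * 0.62 * sqrt(f'c))
= (400 * 12) / (4 * 0.62 * sqrt(40))
= 4800 / 15.6849
= 306.03 mm

306.03 mm


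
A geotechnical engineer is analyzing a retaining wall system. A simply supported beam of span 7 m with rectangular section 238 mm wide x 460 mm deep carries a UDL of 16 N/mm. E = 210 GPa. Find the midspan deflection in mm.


I = 238 * 460^3 / 12 = 1930497333.33 mm^4
L = 7000.0 mm, w = 16 N/mm, E = 210000.0 MPa
delta = 5 * w * L^4 / (384 * E * I)
= 5 * 16 * 7000.0^4 / (384 * 210000.0 * 1930497333.33)
= 1.2339 mm

1.2339 mm


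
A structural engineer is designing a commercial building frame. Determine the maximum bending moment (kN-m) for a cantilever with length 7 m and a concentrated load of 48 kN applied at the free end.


For a cantilever with a point load at the free end:
M_max = P * L = 48 * 7 = 336 kN-m

336 kN-m


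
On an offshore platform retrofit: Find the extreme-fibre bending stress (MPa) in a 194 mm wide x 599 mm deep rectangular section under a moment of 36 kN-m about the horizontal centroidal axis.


I = b * h^3 / 12 = 194 * 599^3 / 12 = 3474569083.83 mm^4
y = h / 2 = 599 / 2 = 299.5 mm
M = 36 kN-m = 36000000.0 N-mm
sigma = M * y / I = 36000000.0 * 299.5 / 3474569083.83
= 3.1 MPa

3.1 MPa


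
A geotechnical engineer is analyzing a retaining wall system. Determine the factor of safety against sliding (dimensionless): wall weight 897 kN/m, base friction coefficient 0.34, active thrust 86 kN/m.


Resisting force = mu * W = 0.34 * 897 = 304.98 kN/m
FOS = Resisting / Driving = 304.98 / 86
= 3.5463 (dimensionless)

3.5463 (dimensionless)


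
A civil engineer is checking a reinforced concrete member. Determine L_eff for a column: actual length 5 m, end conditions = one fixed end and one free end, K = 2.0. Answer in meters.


L_eff = K * L
= 2.0 * 5
= 10.0 m

10.0 m


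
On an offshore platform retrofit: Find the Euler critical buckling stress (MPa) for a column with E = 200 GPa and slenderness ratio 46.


sigma_cr = pi^2 * E / lambda^2
= 9.8696 * 200000.0 / 46^2
= 9.8696 * 200000.0 / 2116
= 932.8549 MPa

932.8549 MPa


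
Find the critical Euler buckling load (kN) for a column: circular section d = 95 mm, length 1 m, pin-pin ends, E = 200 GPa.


I = pi * d^4 / 64 = 3998198.21 mm^4
L = 1000.0 mm
P_cr = pi^2 * E * I / L^2
= 9.8696 * 200000.0 * 3998198.21 / 1000.0^2
= 7892126.92 N = 7892.1269 kN

7892.1269 kN


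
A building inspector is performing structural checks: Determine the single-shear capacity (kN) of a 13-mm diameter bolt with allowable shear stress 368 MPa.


A = pi * d^2 / 4 = pi * 13^2 / 4 = 132.7323 mm^2
V = f_v * A / 1000 = 368 * 132.7323 / 1000
= 48.8455 kN

48.8455 kN


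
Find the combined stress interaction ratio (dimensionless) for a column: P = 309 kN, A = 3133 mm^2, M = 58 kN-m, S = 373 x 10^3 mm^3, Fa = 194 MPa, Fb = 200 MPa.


f_a = P / A = 309000.0 / 3133 = 98.6275 MPa
f_b = M / S = 58000000.0 / 373000.0 = 155.496 MPa
Ratio = f_a / Fa + f_b / Fb
= 98.6275 / 194 + 155.496 / 200
= 1.2859 (dimensionless)

1.2859 (dimensionless)


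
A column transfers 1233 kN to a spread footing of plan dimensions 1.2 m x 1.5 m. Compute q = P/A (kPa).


A = 1.2 * 1.5 = 1.8 m^2
q = P / A = 1233 / 1.8
= 685.0 kPa

685.0 kPa


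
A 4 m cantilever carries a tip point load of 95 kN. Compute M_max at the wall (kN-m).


For a cantilever with a point load at the free end:
M_max = P * L = 95 * 4 = 380 kN-m

380 kN-m


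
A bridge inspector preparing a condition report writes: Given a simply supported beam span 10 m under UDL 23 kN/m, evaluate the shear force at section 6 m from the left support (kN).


R_A = w * L / 2 = 23 * 10 / 2 = 115.0 kN
V(x) = R_A - w * x = 115.0 - 23 * 6
= -23.0 kN

-23.0 kN


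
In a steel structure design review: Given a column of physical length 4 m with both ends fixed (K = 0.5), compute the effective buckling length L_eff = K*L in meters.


L_eff = K * L
= 0.5 * 4
= 2.0 m

2.0 m


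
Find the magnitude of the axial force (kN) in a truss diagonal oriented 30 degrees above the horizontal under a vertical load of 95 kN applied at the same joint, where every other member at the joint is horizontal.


At the joint, only the diagonal has a vertical component, so vertical equilibrium gives:
F * sin(30) = 95
F = 95 / sin(30)
= 95 / 0.5
= 190.0 kN

190.0 kN


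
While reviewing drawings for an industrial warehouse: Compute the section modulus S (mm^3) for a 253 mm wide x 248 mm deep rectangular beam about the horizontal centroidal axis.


S = b * h^2 / 6
= 253 * 248^2 / 6
= 253 * 61504 / 6
= 2593418.67 mm^3

2593418.67 mm^3


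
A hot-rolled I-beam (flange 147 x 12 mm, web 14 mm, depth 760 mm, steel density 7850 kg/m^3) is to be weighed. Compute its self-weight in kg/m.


A_flanges = 2 * 147 * 12 = 3528 mm^2
A_web = (760 - 2 * 12) * 14 = 10304 mm^2
A_total = 3528 + 10304 = 13832 mm^2 = 0.013832 m^2
Weight = rho * A = 7850 * 0.013832 = 108.5812 kg/m

108.5812 kg/m


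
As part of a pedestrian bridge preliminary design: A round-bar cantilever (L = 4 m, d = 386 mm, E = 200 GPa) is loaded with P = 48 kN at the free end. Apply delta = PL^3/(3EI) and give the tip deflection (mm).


I = pi * d^4 / 64 = pi * 386^4 / 64 = 1089730527.72 mm^4
L = 4000.0 mm, P = 48000.0 N, E = 200000.0 MPa
delta = P * L^3 / (3 * E * I)
= 48000.0 * 4000.0^3 / (3 * 200000.0 * 1089730527.72)
= 4.6984 mm

4.6984 mm


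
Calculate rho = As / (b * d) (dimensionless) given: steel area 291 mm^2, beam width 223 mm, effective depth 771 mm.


rho = As / (b * d)
= 291 / (223 * 771)
= 291 / 171933
= 0.001693 (dimensionless)

0.001693 (dimensionless)


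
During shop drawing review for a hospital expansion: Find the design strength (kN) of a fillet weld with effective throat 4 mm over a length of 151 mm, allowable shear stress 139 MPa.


Strength = throat * length * allowable stress
= 4 * 151 * 139 N
= 83956 N
= 83.96 kN

83.96 kN


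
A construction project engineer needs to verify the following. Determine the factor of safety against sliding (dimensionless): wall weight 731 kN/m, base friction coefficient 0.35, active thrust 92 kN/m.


Resisting force = mu * W = 0.35 * 731 = 255.85 kN/m
FOS = Resisting / Driving = 255.85 / 92
= 2.781 (dimensionless)

2.781 (dimensionless)


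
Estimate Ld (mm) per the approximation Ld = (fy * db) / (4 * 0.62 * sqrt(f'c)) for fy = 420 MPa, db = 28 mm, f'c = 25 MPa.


Ld = (fy * db) / (4 * 0.62 * sqrt(f'c))
= (420 * 28) / (4 * 0.62 * sqrt(25))
= 11760 / 12.4
= 948.39 mm

948.39 mm


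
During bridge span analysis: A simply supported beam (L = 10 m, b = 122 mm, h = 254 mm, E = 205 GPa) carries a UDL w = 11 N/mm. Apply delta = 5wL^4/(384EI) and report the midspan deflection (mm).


I = 122 * 254^3 / 12 = 166601817.33 mm^4
L = 10000.0 mm, w = 11 N/mm, E = 205000.0 MPa
delta = 5 * w * L^4 / (384 * E * I)
= 5 * 11 * 10000.0^4 / (384 * 205000.0 * 166601817.33)
= 41.937 mm

41.937 mm


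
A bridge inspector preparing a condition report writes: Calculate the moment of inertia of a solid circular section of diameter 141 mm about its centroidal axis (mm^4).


r = d / 2 = 141 / 2 = 70.5 mm
I = pi * r^4 / 4 = pi * 70.5^4 / 4
= 19401993.26 mm^4

19401993.26 mm^4


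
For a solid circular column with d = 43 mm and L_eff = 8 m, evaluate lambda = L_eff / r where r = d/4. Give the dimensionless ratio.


Radius of gyration r = d / 4 = 43 / 4 = 10.75 mm
L_eff = 8000.0 mm
Slenderness ratio = L / r = 8000.0 / 10.75 = 744.19 (dimensionless)

744.19 (dimensionless)


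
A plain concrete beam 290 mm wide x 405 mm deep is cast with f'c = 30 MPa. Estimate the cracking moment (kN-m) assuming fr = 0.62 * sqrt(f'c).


fr = 0.62 * sqrt(30) = 0.62 * 5.4772 = 3.3959 MPa
I = 290 * 405^3 / 12 = 1605394687.5 mm^4
y_t = 202.5 mm
M_cr = fr * I / y_t = 3.3959 * 1605394687.5 / 202.5 N-mm
= 26.9221 kN-m

26.9221 kN-m


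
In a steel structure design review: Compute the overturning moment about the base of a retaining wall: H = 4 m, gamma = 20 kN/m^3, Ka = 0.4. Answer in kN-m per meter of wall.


Pa = 0.5 * Ka * gamma * H^2
= 0.5 * 0.4 * 20 * 4^2
= 64.0 kN/m
Arm = H / 3 = 4 / 3 = 1.3333 m
Mo = Pa * arm = Pa * H / 3 = 64.0 * 4 / 3 = 85.3333 kN-m/m

85.3333 kN-m/m


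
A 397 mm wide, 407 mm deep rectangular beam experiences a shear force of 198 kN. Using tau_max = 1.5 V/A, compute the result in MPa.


A = b * h = 397 * 407 = 161579 mm^2
V = 198 kN = 198000.0 N
tau_max = 1.5 * V / A = 1.5 * 198000.0 / 161579
= 1.8381 MPa

1.8381 MPa


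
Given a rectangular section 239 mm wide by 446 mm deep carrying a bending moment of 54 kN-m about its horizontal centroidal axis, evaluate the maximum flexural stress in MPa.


I = b * h^3 / 12 = 239 * 446^3 / 12 = 1766937675.33 mm^4
y = h / 2 = 446 / 2 = 223.0 mm
M = 54 kN-m = 54000000.0 N-mm
sigma = M * y / I = 54000000.0 * 223.0 / 1766937675.33
= 6.82 MPa

6.82 MPa


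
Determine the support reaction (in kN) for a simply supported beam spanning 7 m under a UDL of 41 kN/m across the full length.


Total load = w * L = 41 * 7 = 287 kN
By symmetry, each reaction R = total / 2 = 287 / 2 = 143.5 kN

143.5 kN


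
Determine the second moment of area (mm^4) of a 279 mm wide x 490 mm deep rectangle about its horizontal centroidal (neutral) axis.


I = b * h^3 / 12
= 279 * 490^3 / 12
= 279 * 117649000 / 12
= 2735339250.0 mm^4

2735339250.0 mm^4


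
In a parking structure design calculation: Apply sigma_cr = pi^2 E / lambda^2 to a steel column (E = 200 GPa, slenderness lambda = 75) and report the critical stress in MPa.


sigma_cr = pi^2 * E / lambda^2
= 9.8696 * 200000.0 / 75^2
= 9.8696 * 200000.0 / 5625
= 350.9193 MPa

350.9193 MPa


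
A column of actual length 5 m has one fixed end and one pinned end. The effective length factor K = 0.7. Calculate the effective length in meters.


L_eff = K * L
= 0.7 * 5
= 3.5 m

3.5 m


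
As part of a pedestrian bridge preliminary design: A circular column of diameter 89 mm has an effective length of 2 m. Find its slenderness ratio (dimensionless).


Radius of gyration r = d / 4 = 89 / 4 = 22.25 mm
L_eff = 2000.0 mm
Slenderness ratio = L / r = 2000.0 / 22.25 = 89.89 (dimensionless)

89.89 (dimensionless)


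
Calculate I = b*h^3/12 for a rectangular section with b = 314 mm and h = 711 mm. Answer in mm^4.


I = b * h^3 / 12
= 314 * 711^3 / 12
= 314 * 359425431 / 12
= 9404965444.5 mm^4

9404965444.5 mm^4


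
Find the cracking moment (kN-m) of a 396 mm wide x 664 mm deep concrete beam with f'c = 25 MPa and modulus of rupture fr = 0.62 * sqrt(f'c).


fr = 0.62 * sqrt(25) = 0.62 * 5.0 = 3.1 MPa
I = 396 * 664^3 / 12 = 9660913152.0 mm^4
y_t = 332.0 mm
M_cr = fr * I / y_t = 3.1 * 9660913152.0 / 332.0 N-mm
= 90.2073 kN-m

90.2073 kN-m


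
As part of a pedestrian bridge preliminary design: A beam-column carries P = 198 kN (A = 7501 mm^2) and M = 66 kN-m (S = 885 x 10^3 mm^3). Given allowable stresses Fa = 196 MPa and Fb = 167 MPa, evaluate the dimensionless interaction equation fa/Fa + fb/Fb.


f_a = P / A = 198000.0 / 7501 = 26.3965 MPa
f_b = M / S = 66000000.0 / 885000.0 = 74.5763 MPa
Ratio = f_a / Fa + f_b / Fb
= 26.3965 / 196 + 74.5763 / 167
= 0.5812 (dimensionless)

0.5812 (dimensionless)


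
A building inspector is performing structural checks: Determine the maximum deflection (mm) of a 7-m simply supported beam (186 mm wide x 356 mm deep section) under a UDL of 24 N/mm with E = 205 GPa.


I = 186 * 356^3 / 12 = 699329248.0 mm^4
L = 7000.0 mm, w = 24 N/mm, E = 205000.0 MPa
delta = 5 * w * L^4 / (384 * E * I)
= 5 * 24 * 7000.0^4 / (384 * 205000.0 * 699329248.0)
= 5.2337 mm

5.2337 mm


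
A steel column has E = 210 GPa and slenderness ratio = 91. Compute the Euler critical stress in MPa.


sigma_cr = pi^2 * E / lambda^2
= 9.8696 * 210000.0 / 91^2
= 9.8696 * 210000.0 / 8281
= 250.2858 MPa

250.2858 MPa


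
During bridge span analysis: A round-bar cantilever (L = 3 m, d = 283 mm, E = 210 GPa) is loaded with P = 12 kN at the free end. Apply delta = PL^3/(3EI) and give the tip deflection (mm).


I = pi * d^4 / 64 = pi * 283^4 / 64 = 314858658.55 mm^4
L = 3000.0 mm, P = 12000.0 N, E = 210000.0 MPa
delta = P * L^3 / (3 * E * I)
= 12000.0 * 3000.0^3 / (3 * 210000.0 * 314858658.55)
= 1.6334 mm

1.6334 mm


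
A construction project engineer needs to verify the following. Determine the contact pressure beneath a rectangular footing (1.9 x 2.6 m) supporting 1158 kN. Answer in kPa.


A = 1.9 * 2.6 = 4.94 m^2
q = P / A = 1158 / 4.94
= 234.413 kPa

234.413 kPa


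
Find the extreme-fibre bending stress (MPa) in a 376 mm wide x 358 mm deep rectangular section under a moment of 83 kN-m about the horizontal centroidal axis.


I = b * h^3 / 12 = 376 * 358^3 / 12 = 1437658309.33 mm^4
y = h / 2 = 358 / 2 = 179.0 mm
M = 83 kN-m = 83000000.0 N-mm
sigma = M * y / I = 83000000.0 * 179.0 / 1437658309.33
= 10.33 MPa

10.33 MPa


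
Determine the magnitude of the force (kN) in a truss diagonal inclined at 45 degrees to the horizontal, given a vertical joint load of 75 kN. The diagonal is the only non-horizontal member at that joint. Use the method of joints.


At the joint, only the diagonal has a vertical component, so vertical equilibrium gives:
F * sin(45) = 75
F = 75 / sin(45)
= 75 / 0.707107
= 106.07 kN

106.07 kN


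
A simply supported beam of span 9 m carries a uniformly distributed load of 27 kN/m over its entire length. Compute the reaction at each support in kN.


Total load = w * L = 27 * 9 = 243 kN
By symmetry, each reaction R = total / 2 = 243 / 2 = 121.5 kN

121.5 kN


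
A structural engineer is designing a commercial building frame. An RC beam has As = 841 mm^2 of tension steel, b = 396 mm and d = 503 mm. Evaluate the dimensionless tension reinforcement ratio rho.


rho = As / (b * d)
= 841 / (396 * 503)
= 841 / 199188
= 0.004222 (dimensionless)

0.004222 (dimensionless)


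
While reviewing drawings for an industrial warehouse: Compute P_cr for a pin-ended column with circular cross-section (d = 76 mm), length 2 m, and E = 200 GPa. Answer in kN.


I = pi * d^4 / 64 = 1637661.98 mm^4
L = 2000.0 mm
P_cr = pi^2 * E * I / L^2
= 9.8696 * 200000.0 * 1637661.98 / 2000.0^2
= 808153.8 N = 808.1538 kN

808.1538 kN


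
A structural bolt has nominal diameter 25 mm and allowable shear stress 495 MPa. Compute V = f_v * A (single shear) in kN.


A = pi * d^2 / 4 = pi * 25^2 / 4 = 490.8739 mm^2
V = f_v * A / 1000 = 495 * 490.8739 / 1000
= 242.9826 kN

242.9826 kN


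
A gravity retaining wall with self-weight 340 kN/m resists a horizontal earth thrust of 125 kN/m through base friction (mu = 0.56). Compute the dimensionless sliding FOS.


Resisting force = mu * W = 0.56 * 340 = 190.4 kN/m
FOS = Resisting / Driving = 190.4 / 125
= 1.5232 (dimensionless)

1.5232 (dimensionless)


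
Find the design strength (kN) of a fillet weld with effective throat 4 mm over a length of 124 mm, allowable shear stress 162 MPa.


Strength = throat * length * allowable stress
= 4 * 124 * 162 N
= 80352 N
= 80.35 kN

80.35 kN


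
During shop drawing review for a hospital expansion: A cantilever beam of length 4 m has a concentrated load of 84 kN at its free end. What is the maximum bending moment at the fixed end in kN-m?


For a cantilever with a point load at the free end:
M_max = P * L = 84 * 4 = 336 kN-m

336 kN-m


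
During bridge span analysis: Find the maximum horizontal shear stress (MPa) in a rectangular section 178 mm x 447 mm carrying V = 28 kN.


A = b * h = 178 * 447 = 79566 mm^2
V = 28 kN = 28000.0 N
tau_max = 1.5 * V / A = 1.5 * 28000.0 / 79566
= 0.5279 MPa

0.5279 MPa


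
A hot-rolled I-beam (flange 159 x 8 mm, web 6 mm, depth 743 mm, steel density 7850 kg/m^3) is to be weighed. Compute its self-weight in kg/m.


A_flanges = 2 * 159 * 8 = 2544 mm^2
A_web = (743 - 2 * 8) * 6 = 4362 mm^2
A_total = 2544 + 4362 = 6906 mm^2 = 0.006906 m^2
Weight = rho * A = 7850 * 0.006906 = 54.2121 kg/m

54.2121 kg/m


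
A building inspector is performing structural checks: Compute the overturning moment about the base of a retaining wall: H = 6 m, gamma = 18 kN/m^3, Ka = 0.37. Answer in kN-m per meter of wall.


Pa = 0.5 * Ka * gamma * H^2
= 0.5 * 0.37 * 18 * 6^2
= 119.88 kN/m
Arm = H / 3 = 6 / 3 = 2.0 m
Mo = Pa * arm = Pa * H / 3 = 119.88 * 6 / 3 = 239.76 kN-m/m

239.76 kN-m/m


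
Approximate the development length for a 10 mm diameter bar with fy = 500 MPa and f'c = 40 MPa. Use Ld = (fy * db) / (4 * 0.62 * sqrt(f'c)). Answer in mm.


Ld = (fy * db) / (4 * 0.62 * sqrt(f'c))
= (500 * 10) / (4 * 0.62 * sqrt(40))
= 5000 / 15.6849
= 318.78 mm

318.78 mm


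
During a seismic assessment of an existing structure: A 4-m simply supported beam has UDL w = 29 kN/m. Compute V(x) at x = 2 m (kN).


R_A = w * L / 2 = 29 * 4 / 2 = 58.0 kN
V(x) = R_A - w * x = 58.0 - 29 * 2
= 0.0 kN

0.0 kN


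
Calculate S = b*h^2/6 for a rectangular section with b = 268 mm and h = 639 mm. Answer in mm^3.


S = b * h^2 / 6
= 268 * 639^2 / 6
= 268 * 408321 / 6
= 18238338.0 mm^3

18238338.0 mm^3


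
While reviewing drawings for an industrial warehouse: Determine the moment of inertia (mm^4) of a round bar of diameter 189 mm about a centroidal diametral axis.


r = d / 2 = 189 / 2 = 94.5 mm
I = pi * r^4 / 4 = pi * 94.5^4 / 4
= 62635004.85 mm^4

62635004.85 mm^4


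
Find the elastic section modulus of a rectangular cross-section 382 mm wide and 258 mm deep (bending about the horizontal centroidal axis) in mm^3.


S = b * h^2 / 6
= 382 * 258^2 / 6
= 382 * 66564 / 6
= 4237908.0 mm^3

4237908.0 mm^3


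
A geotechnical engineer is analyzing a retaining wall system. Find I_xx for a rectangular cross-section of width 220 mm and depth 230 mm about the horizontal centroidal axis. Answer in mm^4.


I = b * h^3 / 12
= 220 * 230^3 / 12
= 220 * 12167000 / 12
= 223061666.67 mm^4

223061666.67 mm^4


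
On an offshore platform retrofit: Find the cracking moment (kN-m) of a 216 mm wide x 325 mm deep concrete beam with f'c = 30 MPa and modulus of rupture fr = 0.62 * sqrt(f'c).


fr = 0.62 * sqrt(30) = 0.62 * 5.4772 = 3.3959 MPa
I = 216 * 325^3 / 12 = 617906250.0 mm^4
y_t = 162.5 mm
M_cr = fr * I / y_t = 3.3959 * 617906250.0 / 162.5 N-mm
= 12.9128 kN-m

12.9128 kN-m


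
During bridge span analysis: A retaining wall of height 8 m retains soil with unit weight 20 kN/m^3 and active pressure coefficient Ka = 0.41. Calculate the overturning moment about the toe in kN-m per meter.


Pa = 0.5 * Ka * gamma * H^2
= 0.5 * 0.41 * 20 * 8^2
= 262.4 kN/m
Arm = H / 3 = 8 / 3 = 2.6667 m
Mo = Pa * arm = Pa * H / 3 = 262.4 * 8 / 3 = 699.7333 kN-m/m

699.7333 kN-m/m


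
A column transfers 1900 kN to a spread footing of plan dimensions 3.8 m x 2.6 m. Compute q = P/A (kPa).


A = 3.8 * 2.6 = 9.88 m^2
q = P / A = 1900 / 9.88
= 192.3077 kPa

192.3077 kPa


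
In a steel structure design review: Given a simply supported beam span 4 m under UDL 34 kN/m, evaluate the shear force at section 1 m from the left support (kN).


R_A = w * L / 2 = 34 * 4 / 2 = 68.0 kN
V(x) = R_A - w * x = 68.0 - 34 * 1
= 34.0 kN

34.0 kN


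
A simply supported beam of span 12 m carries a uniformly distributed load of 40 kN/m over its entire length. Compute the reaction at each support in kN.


Total load = w * L = 40 * 12 = 480 kN
By symmetry, each reaction R = total / 2 = 480 / 2 = 240.0 kN

240.0 kN


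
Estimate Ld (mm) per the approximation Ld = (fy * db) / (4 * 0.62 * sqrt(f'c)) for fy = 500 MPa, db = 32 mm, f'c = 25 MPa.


Ld = (fy * db) / (4 * 0.62 * sqrt(f'c))
= (500 * 32) / (4 * 0.62 * sqrt(25))
= 16000 / 12.4
= 1290.32 mm

1290.32 mm


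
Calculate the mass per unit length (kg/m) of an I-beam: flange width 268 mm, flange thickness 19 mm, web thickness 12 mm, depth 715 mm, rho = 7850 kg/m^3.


A_flanges = 2 * 268 * 19 = 10184 mm^2
A_web = (715 - 2 * 19) * 12 = 8124 mm^2
A_total = 10184 + 8124 = 18308 mm^2 = 0.018308 m^2
Weight = rho * A = 7850 * 0.018308 = 143.7178 kg/m

143.7178 kg/m


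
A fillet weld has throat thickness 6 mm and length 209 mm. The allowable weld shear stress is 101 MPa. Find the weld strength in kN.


Strength = throat * length * allowable stress
= 6 * 209 * 101 N
= 126654 N
= 126.65 kN

126.65 kN


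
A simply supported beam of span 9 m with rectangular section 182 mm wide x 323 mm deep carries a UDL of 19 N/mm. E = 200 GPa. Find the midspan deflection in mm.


I = 182 * 323^3 / 12 = 511090382.83 mm^4
L = 9000.0 mm, w = 19 N/mm, E = 200000.0 MPa
delta = 5 * w * L^4 / (384 * E * I)
= 5 * 19 * 9000.0^4 / (384 * 200000.0 * 511090382.83)
= 15.8794 mm

15.8794 mm


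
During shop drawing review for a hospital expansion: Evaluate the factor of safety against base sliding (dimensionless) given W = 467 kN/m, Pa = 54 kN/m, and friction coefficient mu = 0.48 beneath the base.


Resisting force = mu * W = 0.48 * 467 = 224.16 kN/m
FOS = Resisting / Driving = 224.16 / 54
= 4.1511 (dimensionless)

4.1511 (dimensionless)


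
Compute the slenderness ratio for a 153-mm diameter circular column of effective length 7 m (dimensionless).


Radius of gyration r = d / 4 = 153 / 4 = 38.25 mm
L_eff = 7000.0 mm
Slenderness ratio = L / r = 7000.0 / 38.25 = 183.01 (dimensionless)

183.01 (dimensionless)


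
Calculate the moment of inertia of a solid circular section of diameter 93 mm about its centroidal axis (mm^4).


r = d / 2 = 93 / 2 = 46.5 mm
I = pi * r^4 / 4 = pi * 46.5^4 / 4
= 3671991.72 mm^4

3671991.72 mm^4


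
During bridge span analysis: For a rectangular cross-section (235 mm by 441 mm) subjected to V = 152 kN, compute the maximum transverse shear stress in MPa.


A = b * h = 235 * 441 = 103635 mm^2
V = 152 kN = 152000.0 N
tau_max = 1.5 * V / A = 1.5 * 152000.0 / 103635
= 2.2 MPa

2.2 MPa


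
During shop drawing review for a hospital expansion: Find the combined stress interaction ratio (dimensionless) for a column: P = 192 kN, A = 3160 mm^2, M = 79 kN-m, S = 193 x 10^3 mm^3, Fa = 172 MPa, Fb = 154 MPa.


f_a = P / A = 192000.0 / 3160 = 60.7595 MPa
f_b = M / S = 79000000.0 / 193000.0 = 409.3264 MPa
Ratio = f_a / Fa + f_b / Fb
= 60.7595 / 172 + 409.3264 / 154
= 3.0112 (dimensionless)

3.0112 (dimensionless)


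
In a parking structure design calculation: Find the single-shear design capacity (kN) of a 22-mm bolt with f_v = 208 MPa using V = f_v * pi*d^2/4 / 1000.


A = pi * d^2 / 4 = pi * 22^2 / 4 = 380.1327 mm^2
V = f_v * A / 1000 = 208 * 380.1327 / 1000
= 79.0676 kN

79.0676 kN


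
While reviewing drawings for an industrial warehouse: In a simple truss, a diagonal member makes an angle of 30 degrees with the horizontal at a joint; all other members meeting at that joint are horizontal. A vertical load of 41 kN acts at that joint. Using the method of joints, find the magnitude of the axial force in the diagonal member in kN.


At the joint, only the diagonal has a vertical component, so vertical equilibrium gives:
F * sin(30) = 41
F = 41 / sin(30)
= 41 / 0.5
= 82.0 kN

82.0 kN


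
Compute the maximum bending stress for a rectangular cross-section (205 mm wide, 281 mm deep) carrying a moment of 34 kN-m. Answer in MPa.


I = b * h^3 / 12 = 205 * 281^3 / 12 = 379045700.42 mm^4
y = h / 2 = 281 / 2 = 140.5 mm
M = 34 kN-m = 34000000.0 N-mm
sigma = M * y / I = 34000000.0 * 140.5 / 379045700.42
= 12.6 MPa

12.6 MPa


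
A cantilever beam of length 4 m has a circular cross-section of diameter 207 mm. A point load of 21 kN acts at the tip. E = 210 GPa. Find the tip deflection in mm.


I = pi * d^4 / 64 = pi * 207^4 / 64 = 90126245.71 mm^4
L = 4000.0 mm, P = 21000.0 N, E = 210000.0 MPa
delta = P * L^3 / (3 * E * I)
= 21000.0 * 4000.0^3 / (3 * 210000.0 * 90126245.71)
= 23.6705 mm

23.6705 mm


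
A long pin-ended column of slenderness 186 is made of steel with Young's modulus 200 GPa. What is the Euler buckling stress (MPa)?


sigma_cr = pi^2 * E / lambda^2
= 9.8696 * 200000.0 / 186^2
= 9.8696 * 200000.0 / 34596
= 57.0563 MPa

57.0563 MPa


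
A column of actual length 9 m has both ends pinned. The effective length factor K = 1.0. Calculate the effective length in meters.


L_eff = K * L
= 1.0 * 9
= 9.0 m

9.0 m


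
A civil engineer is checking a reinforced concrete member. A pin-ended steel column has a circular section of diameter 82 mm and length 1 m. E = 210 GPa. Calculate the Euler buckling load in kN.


I = pi * d^4 / 64 = 2219347.5 mm^4
L = 1000.0 mm
P_cr = pi^2 * E * I / L^2
= 9.8696 * 210000.0 * 2219347.5 / 1000.0^2
= 4599857.19 N = 4599.8572 kN

4599.8572 kN


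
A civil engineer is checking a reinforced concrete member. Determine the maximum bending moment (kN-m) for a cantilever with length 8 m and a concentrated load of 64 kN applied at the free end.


For a cantilever with a point load at the free end:
M_max = P * L = 64 * 8 = 512 kN-m

512 kN-m


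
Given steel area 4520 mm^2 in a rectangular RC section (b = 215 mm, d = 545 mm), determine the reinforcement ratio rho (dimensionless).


rho = As / (b * d)
= 4520 / (215 * 545)
= 4520 / 117175
= 0.038575 (dimensionless)

0.038575 (dimensionless)


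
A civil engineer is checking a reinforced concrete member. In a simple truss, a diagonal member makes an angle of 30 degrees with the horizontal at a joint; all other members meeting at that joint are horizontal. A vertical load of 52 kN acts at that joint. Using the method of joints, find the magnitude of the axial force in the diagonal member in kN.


At the joint, only the diagonal has a vertical component, so vertical equilibrium gives:
F * sin(30) = 52
F = 52 / sin(30)
= 52 / 0.5
= 104.0 kN

104.0 kN


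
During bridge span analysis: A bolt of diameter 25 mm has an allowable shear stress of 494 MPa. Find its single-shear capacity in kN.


A = pi * d^2 / 4 = pi * 25^2 / 4 = 490.8739 mm^2
V = f_v * A / 1000 = 494 * 490.8739 / 1000
= 242.4917 kN

242.4917 kN


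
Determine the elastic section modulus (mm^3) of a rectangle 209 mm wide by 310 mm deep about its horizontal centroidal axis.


S = b * h^2 / 6
= 209 * 310^2 / 6
= 209 * 96100 / 6
= 3347483.33 mm^3

3347483.33 mm^3


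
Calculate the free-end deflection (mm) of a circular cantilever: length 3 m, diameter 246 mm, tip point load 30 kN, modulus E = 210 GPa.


I = pi * d^4 / 64 = pi * 246^4 / 64 = 179767147.47 mm^4
L = 3000.0 mm, P = 30000.0 N, E = 210000.0 MPa
delta = P * L^3 / (3 * E * I)
= 30000.0 * 3000.0^3 / (3 * 210000.0 * 179767147.47)
= 7.1521 mm

7.1521 mm


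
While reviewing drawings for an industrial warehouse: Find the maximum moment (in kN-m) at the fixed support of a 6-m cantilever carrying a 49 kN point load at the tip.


For a cantilever with a point load at the free end:
M_max = P * L = 49 * 6 = 294 kN-m

294 kN-m


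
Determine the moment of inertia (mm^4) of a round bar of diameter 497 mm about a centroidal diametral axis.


r = d / 2 = 497 / 2 = 248.5 mm
I = pi * r^4 / 4 = pi * 248.5^4 / 4
= 2994990530.91 mm^4

2994990530.91 mm^4


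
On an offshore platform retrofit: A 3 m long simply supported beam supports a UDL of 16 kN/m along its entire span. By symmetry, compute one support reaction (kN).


Total load = w * L = 16 * 3 = 48 kN
By symmetry, each reaction R = total / 2 = 48 / 2 = 24.0 kN

24.0 kN


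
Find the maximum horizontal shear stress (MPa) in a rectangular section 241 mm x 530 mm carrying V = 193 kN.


A = b * h = 241 * 530 = 127730 mm^2
V = 193 kN = 193000.0 N
tau_max = 1.5 * V / A = 1.5 * 193000.0 / 127730
= 2.2665 MPa

2.2665 MPa


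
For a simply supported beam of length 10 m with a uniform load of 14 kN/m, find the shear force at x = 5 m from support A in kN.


R_A = w * L / 2 = 14 * 10 / 2 = 70.0 kN
V(x) = R_A - w * x = 70.0 - 14 * 5
= 0.0 kN

0.0 kN


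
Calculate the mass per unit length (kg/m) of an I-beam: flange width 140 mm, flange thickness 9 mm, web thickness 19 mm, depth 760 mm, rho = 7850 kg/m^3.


A_flanges = 2 * 140 * 9 = 2520 mm^2
A_web = (760 - 2 * 9) * 19 = 14098 mm^2
A_total = 2520 + 14098 = 16618 mm^2 = 0.016618 m^2
Weight = rho * A = 7850 * 0.016618 = 130.4513 kg/m

130.4513 kg/m


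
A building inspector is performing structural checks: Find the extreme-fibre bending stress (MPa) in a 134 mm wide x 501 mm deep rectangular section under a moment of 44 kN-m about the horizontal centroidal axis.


I = b * h^3 / 12 = 134 * 501^3 / 12 = 1404225094.5 mm^4
y = h / 2 = 501 / 2 = 250.5 mm
M = 44 kN-m = 44000000.0 N-mm
sigma = M * y / I = 44000000.0 * 250.5 / 1404225094.5
= 7.85 MPa

7.85 MPa
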